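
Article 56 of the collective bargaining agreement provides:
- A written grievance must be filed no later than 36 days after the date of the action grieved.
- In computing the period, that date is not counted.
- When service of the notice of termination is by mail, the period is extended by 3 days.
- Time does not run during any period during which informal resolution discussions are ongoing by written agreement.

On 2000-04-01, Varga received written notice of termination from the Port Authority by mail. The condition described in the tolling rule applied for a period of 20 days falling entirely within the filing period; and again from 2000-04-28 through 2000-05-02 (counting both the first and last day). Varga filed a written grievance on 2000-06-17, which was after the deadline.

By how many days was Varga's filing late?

36 days after 2000-04-01 is May 7, 2000.
Service was by mail, adding 3 days: May 7, 2000 + 3 days = May 10, 2000.
Tolling adds 20 days: May 10, 2000 + 20 days = May 30, 2000.
From April 28, 2000 through May 2, 2000 inclusive is 5 days; tolling adds 5 days: May 30, 2000 + 5 days = June 4, 2000.
The deadline is June 4, 2000; from June 4, 2000 to June 17, 2000 is 13 days.

13 days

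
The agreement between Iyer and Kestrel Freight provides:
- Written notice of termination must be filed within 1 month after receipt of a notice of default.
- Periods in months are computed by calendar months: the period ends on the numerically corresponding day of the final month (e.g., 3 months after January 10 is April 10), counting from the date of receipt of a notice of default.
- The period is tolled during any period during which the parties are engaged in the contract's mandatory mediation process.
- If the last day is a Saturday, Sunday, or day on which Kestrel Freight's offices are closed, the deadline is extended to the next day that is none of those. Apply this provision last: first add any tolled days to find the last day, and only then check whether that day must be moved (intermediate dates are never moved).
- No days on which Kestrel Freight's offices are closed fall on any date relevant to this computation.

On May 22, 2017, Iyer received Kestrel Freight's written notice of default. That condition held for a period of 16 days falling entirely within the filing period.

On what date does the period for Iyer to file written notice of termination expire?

1 month after May 22, 2017 is June 22, 2017.
Tolling adds 16 days: June 22, 2017 + 16 days = July 8, 2017.
July 8, 2017 is Saturday; July 9, 2017 is Sunday. The next qualifying day is July 10, 2017.

July 10, 2017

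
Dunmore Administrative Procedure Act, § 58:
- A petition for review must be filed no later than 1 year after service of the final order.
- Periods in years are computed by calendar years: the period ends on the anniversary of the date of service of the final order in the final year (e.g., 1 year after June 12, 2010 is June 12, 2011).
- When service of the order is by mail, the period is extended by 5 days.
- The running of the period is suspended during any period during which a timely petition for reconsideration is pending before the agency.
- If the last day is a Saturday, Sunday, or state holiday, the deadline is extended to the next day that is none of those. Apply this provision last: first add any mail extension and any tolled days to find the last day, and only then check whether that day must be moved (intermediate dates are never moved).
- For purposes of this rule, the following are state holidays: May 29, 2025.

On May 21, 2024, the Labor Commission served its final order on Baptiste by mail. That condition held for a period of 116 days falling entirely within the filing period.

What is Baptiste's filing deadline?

1 year after May 21, 2024 is May 21, 2025.
Service was by mail, adding 5 days: May 21, 2025 + 5 days = May 26, 2025.
Tolling adds 116 days: May 26, 2025 + 116 days = September 19, 2025.
September 19, 2025 is a Friday and not a state holiday, so no extension applies.

September 19, 2025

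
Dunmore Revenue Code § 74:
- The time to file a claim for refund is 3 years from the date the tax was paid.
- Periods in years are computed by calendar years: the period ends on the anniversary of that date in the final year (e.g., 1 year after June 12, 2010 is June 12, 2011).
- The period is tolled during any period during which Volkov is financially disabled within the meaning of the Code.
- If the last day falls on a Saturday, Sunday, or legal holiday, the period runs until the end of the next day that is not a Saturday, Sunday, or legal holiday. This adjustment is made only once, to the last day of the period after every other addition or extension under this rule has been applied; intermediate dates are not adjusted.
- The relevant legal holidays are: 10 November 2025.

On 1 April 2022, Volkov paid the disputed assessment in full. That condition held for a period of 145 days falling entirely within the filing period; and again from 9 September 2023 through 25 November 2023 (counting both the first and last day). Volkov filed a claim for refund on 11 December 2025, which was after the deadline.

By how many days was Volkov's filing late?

30 days

3 years after 1 April 2022 is April 1, 2025.
Tolling adds 145 days: April 1, 2025 + 145 days = August 24, 2025.
From September 9, 2023 through November 25, 2023 inclusive is 78 days; tolling adds 78 days: August 24, 2025 + 78 days = November 10, 2025.
November 10, 2025 is a listed holiday. The next qualifying day is November 11, 2025.
The deadline is November 11, 2025; from November 11, 2025 to December 11, 2025 is 30 days.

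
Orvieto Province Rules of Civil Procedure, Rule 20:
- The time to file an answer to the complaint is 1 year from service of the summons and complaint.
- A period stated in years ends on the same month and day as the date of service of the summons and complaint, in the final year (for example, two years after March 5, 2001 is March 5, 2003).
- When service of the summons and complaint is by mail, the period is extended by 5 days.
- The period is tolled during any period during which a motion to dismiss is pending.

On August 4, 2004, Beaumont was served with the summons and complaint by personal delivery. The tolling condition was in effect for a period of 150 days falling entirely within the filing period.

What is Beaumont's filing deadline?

1 year after August 4, 2004 is August 4, 2005.
Service was not by mail, so no mail extension applies.
Tolling adds 150 days: August 4, 2005 + 150 days = January 1, 2006.

January 1, 2006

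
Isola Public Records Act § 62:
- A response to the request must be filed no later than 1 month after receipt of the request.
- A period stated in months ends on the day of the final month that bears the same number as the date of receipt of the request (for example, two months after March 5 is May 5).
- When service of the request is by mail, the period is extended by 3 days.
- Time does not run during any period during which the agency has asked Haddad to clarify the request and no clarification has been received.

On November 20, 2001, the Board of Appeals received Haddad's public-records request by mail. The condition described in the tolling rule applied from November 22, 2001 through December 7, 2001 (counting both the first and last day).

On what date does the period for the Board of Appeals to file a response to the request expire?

January 8, 2002

1 month after November 20, 2001 is December 20, 2001.
Service was by mail, adding 3 days: December 20, 2001 + 3 days = December 23, 2001.
From November 22, 2001 through December 7, 2001 inclusive is 16 days; tolling adds 16 days: December 23, 2001 + 16 days = January 8, 2002.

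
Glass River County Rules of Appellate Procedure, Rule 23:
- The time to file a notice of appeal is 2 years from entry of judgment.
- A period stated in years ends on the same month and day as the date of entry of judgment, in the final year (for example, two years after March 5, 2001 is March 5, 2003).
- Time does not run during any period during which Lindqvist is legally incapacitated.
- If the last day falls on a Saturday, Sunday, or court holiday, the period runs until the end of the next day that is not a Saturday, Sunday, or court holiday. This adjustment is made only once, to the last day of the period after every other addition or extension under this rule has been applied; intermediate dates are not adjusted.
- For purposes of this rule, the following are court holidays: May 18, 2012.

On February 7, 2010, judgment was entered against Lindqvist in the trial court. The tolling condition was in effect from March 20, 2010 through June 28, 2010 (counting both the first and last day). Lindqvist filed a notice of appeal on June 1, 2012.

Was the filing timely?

2 years after February 7, 2010 is February 7, 2012.
From March 20, 2010 through June 28, 2010 inclusive is 101 days; tolling adds 101 days: February 7, 2012 + 101 days = May 18, 2012.
May 18, 2012 is a listed holiday; May 19, 2012 is Saturday; May 20, 2012 is Sunday. The next qualifying day is May 21, 2012.
The deadline is May 21, 2012; the filing on June 1, 2012 is after that date.

No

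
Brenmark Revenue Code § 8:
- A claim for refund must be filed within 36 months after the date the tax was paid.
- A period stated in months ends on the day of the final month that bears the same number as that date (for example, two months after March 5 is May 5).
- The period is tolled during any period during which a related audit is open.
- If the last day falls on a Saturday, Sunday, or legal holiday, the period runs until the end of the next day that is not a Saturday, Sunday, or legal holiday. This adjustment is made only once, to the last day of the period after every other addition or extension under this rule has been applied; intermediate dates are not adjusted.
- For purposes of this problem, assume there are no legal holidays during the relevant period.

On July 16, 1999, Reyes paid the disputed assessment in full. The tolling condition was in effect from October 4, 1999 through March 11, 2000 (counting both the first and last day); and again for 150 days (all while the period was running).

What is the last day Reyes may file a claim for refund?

36 months after July 16, 1999 is July 16, 2002.
From October 4, 1999 through March 11, 2000 inclusive is 160 days; tolling adds 160 days: July 16, 2002 + 160 days = December 23, 2002.
Tolling adds 150 days: December 23, 2002 + 150 days = May 22, 2003.
May 22, 2003 is a Thursday and not a legal holiday, so no extension applies.

May 22, 2003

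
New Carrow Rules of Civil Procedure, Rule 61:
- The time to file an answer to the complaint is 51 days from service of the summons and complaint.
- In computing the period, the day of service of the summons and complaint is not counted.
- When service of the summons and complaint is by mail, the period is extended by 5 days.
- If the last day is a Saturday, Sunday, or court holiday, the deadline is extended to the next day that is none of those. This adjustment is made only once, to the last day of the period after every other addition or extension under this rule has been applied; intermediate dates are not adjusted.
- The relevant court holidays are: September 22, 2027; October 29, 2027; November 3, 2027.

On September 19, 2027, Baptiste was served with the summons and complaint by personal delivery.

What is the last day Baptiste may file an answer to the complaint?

51 days after September 19, 2027 is November 9, 2027.
Service was not by mail, so no mail extension applies.
November 9, 2027 is a Tuesday and not a court holiday, so no extension applies.

November 9, 2027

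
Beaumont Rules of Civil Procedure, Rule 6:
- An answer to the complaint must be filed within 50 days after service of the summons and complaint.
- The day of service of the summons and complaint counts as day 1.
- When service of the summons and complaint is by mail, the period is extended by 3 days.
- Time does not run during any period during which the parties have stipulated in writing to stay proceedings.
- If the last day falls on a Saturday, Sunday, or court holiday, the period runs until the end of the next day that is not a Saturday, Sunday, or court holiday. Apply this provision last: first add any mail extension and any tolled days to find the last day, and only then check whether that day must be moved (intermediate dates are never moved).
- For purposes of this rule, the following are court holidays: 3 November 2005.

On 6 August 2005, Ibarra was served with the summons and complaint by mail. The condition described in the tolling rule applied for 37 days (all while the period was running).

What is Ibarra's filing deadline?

Counting 6 August 2005 as day 1, day 50 is September 24, 2005.
Service was by mail, adding 3 days: September 24, 2005 + 3 days = September 27, 2005.
Tolling adds 37 days: September 27, 2005 + 37 days = November 3, 2005.
November 3, 2005 is a listed holiday. The next qualifying day is November 4, 2005.

November 4, 2005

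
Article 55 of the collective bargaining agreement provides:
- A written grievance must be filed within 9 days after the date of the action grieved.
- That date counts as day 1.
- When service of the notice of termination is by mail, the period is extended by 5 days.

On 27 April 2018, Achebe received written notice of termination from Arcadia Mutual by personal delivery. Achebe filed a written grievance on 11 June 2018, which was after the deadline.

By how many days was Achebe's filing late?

37 days

Counting 27 April 2018 as day 1, day 9 is May 5, 2018.
Service was not by mail, so no mail extension applies.
The deadline is May 5, 2018; from May 5, 2018 to June 11, 2018 is 37 days.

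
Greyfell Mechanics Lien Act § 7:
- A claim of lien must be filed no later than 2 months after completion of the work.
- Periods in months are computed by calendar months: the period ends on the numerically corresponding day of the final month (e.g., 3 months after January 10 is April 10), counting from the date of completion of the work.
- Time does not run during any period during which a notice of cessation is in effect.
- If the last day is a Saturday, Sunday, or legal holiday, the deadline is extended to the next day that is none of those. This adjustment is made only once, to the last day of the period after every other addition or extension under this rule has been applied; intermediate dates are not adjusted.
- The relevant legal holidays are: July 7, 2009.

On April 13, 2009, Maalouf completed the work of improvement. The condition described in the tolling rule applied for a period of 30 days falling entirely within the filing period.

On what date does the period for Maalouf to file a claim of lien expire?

2 months after April 13, 2009 is June 13, 2009.
Tolling adds 30 days: June 13, 2009 + 30 days = July 13, 2009.
July 13, 2009 is a Monday and not a legal holiday, so no extension applies.

July 13, 2009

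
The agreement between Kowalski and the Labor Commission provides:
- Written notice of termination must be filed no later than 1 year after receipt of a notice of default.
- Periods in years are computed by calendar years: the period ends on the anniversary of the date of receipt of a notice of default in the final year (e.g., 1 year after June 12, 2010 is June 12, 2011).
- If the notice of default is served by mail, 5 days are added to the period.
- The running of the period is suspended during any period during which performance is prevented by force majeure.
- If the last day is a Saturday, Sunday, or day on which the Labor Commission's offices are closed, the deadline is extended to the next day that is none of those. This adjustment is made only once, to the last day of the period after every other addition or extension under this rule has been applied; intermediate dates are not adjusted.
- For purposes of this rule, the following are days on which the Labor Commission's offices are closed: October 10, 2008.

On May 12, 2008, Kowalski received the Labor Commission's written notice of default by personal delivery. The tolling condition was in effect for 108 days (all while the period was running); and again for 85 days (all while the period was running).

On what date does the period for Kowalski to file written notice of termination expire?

1 year after May 12, 2008 is May 12, 2009.
Service was not by mail, so no mail extension applies.
Tolling adds 108 days: May 12, 2009 + 108 days = August 28, 2009.
Tolling adds 85 days: August 28, 2009 + 85 days = November 21, 2009.
November 21, 2009 is Saturday; November 22, 2009 is Sunday. The next qualifying day is November 23, 2009.

November 23, 2009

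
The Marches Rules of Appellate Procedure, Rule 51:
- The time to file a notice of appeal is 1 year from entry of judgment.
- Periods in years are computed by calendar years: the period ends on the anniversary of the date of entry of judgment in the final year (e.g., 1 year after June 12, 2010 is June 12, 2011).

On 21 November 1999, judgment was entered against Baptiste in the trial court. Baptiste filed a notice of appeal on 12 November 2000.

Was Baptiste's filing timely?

1 year after 21 November 1999 is November 21, 2000.
The deadline is November 21, 2000; the filing on November 12, 2000 is on or before that date.

Yes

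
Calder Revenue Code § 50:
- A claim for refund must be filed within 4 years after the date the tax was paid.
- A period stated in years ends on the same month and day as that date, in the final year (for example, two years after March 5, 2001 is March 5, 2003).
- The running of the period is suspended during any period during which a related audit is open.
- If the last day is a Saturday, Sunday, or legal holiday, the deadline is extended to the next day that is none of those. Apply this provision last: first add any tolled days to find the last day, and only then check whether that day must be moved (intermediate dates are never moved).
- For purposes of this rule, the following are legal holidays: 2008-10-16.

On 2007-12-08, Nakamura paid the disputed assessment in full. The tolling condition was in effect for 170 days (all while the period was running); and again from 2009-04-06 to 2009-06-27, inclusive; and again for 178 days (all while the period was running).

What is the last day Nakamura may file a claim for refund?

February 11, 2013

4 years after 2007-12-08 is December 8, 2011.
Tolling adds 170 days: December 8, 2011 + 170 days = May 26, 2012.
From April 6, 2009 through June 27, 2009 inclusive is 83 days; tolling adds 83 days: May 26, 2012 + 83 days = August 17, 2012.
Tolling adds 178 days: August 17, 2012 + 178 days = February 11, 2013.
February 11, 2013 is a Monday and not a legal holiday, so no extension applies.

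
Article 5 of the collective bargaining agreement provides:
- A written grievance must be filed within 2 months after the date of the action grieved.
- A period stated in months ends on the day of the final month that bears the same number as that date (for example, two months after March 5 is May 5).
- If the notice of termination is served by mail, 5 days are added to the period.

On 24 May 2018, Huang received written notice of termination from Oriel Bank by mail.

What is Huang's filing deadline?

2 months after 24 May 2018 is July 24, 2018.
Service was by mail, adding 5 days: July 24, 2018 + 5 days = July 29, 2018.

July 29, 2018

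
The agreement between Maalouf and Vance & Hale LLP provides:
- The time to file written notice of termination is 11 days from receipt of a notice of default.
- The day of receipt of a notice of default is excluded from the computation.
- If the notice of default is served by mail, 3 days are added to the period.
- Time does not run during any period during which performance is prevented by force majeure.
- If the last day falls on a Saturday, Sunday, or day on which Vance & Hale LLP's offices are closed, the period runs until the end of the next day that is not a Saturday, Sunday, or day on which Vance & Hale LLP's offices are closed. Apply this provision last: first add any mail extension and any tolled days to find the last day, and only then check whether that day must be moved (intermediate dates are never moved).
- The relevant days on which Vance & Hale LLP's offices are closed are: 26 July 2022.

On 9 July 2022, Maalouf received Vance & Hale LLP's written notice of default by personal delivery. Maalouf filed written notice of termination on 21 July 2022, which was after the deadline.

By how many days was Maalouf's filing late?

11 days after 9 July 2022 is July 20, 2022.
Service was not by mail, so no mail extension applies.
July 20, 2022 is a Wednesday and not a day on which Vance & Hale LLP's offices are closed, so no extension applies.
The deadline is July 20, 2022; from July 20, 2022 to July 21, 2022 is 1 days.

1 day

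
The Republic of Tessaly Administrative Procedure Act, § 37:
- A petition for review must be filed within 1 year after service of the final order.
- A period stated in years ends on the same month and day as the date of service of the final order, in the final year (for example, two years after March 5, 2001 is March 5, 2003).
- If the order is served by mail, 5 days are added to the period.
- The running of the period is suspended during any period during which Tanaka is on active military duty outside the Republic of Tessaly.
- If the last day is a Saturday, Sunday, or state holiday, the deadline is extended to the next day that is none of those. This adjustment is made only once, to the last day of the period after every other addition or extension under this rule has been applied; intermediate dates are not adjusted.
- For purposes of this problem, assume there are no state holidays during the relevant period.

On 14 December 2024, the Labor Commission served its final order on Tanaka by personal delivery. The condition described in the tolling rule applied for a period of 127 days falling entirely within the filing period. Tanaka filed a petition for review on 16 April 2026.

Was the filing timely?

Yes

1 year after 14 December 2024 is December 14, 2025.
Service was not by mail, so no mail extension applies.
Tolling adds 127 days: December 14, 2025 + 127 days = April 20, 2026.
April 20, 2026 is a Monday and not a state holiday, so no extension applies.
The deadline is April 20, 2026; the filing on April 16, 2026 is on or before that date.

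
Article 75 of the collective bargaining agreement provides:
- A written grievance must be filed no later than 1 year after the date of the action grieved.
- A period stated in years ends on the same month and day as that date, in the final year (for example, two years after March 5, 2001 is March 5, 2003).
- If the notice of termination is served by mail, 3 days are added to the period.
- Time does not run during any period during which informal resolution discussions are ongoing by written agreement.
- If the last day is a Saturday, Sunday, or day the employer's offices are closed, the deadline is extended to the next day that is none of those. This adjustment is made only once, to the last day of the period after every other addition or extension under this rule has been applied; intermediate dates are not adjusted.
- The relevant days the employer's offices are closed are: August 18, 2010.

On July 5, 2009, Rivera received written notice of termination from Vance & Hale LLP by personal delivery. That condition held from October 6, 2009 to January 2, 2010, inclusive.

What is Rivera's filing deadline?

1 year after July 5, 2009 is July 5, 2010.
Service was not by mail, so no mail extension applies.
From October 6, 2009 through January 2, 2010 inclusive is 89 days; tolling adds 89 days: July 5, 2010 + 89 days = October 2, 2010.
October 2, 2010 is Saturday; October 3, 2010 is Sunday. The next qualifying day is October 4, 2010.

October 4, 2010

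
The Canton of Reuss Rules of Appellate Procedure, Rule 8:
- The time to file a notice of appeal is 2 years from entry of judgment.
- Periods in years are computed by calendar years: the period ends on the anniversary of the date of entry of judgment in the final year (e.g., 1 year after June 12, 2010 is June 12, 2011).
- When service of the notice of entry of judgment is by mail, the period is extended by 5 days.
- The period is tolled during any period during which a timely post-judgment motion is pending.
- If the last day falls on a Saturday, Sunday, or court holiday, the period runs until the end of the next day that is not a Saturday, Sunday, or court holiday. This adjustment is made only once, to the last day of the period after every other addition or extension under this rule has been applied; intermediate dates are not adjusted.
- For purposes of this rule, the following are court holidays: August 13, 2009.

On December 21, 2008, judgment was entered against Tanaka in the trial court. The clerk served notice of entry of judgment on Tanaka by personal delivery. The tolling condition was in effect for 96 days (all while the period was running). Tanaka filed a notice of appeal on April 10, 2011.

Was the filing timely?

No

2 years after December 21, 2008 is December 21, 2010.
Service was not by mail, so no mail extension applies.
Tolling adds 96 days: December 21, 2010 + 96 days = March 27, 2011.
March 27, 2011 is Sunday. The next qualifying day is March 28, 2011.
The deadline is March 28, 2011; the filing on April 10, 2011 is after that date.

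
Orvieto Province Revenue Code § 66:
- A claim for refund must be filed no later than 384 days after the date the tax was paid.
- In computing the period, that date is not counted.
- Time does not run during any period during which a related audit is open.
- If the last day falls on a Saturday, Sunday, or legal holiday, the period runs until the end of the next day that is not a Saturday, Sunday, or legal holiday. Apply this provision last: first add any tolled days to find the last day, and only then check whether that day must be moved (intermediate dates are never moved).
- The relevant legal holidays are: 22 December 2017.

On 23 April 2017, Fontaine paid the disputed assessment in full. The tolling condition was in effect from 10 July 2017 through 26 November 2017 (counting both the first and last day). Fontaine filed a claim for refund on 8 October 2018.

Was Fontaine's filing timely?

No

384 days after 23 April 2017 is May 12, 2018.
From July 10, 2017 through November 26, 2017 inclusive is 140 days; tolling adds 140 days: May 12, 2018 + 140 days = September 29, 2018.
September 29, 2018 is Saturday; September 30, 2018 is Sunday. The next qualifying day is October 1, 2018.
The deadline is October 1, 2018; the filing on October 8, 2018 is after that date.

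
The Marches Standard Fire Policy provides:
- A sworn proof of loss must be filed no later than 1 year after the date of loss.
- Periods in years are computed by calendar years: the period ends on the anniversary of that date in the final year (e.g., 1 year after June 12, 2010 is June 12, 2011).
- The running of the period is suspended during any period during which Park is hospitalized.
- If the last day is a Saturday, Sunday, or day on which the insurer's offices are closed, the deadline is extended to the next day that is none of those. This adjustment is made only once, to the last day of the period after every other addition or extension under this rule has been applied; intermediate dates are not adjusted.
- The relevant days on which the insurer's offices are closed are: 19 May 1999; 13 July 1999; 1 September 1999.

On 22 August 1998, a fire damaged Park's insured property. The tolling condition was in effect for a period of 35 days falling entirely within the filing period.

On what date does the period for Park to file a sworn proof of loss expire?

September 27, 1999

1 year after 22 August 1998 is August 22, 1999.
Tolling adds 35 days: August 22, 1999 + 35 days = September 26, 1999.
September 26, 1999 is Sunday. The next qualifying day is September 27, 1999.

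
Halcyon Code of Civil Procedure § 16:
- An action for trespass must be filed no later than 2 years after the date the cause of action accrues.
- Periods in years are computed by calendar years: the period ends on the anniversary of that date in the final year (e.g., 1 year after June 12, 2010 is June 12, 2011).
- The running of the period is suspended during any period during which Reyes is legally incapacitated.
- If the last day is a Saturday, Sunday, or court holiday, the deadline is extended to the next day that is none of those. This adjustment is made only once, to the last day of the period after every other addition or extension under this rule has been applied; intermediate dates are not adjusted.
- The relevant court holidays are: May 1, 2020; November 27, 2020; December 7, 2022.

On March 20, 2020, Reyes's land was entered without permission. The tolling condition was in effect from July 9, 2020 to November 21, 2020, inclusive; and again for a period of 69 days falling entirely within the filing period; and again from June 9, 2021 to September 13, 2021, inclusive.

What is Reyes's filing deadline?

January 16, 2023

2 years after March 20, 2020 is March 20, 2022.
From July 9, 2020 through November 21, 2020 inclusive is 136 days; tolling adds 136 days: March 20, 2022 + 136 days = August 3, 2022.
Tolling adds 69 days: August 3, 2022 + 69 days = October 11, 2022.
From June 9, 2021 through September 13, 2021 inclusive is 97 days; tolling adds 97 days: October 11, 2022 + 97 days = January 16, 2023.
January 16, 2023 is a Monday and not a court holiday, so no extension applies.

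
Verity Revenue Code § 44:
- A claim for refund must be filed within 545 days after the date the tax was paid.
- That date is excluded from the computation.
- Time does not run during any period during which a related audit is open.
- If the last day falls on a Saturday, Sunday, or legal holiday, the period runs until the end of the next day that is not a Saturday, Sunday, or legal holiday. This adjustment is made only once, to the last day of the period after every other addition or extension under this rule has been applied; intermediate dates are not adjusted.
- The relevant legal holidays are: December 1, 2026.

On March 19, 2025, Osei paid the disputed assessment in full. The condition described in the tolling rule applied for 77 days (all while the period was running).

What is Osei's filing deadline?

545 days after March 19, 2025 is September 15, 2026.
Tolling adds 77 days: September 15, 2026 + 77 days = December 1, 2026.
December 1, 2026 is a listed holiday. The next qualifying day is December 2, 2026.

December 2, 2026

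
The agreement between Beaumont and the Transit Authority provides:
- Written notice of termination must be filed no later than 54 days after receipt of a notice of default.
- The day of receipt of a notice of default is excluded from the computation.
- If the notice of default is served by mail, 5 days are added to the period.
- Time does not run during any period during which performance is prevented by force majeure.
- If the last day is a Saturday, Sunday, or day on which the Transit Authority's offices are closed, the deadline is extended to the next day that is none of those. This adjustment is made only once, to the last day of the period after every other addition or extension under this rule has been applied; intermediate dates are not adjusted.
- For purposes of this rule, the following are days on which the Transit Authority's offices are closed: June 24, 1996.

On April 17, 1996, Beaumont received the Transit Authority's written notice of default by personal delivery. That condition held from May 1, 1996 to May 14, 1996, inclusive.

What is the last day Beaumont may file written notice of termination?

54 days after April 17, 1996 is June 10, 1996.
Service was not by mail, so no mail extension applies.
From May 1, 1996 through May 14, 1996 inclusive is 14 days; tolling adds 14 days: June 10, 1996 + 14 days = June 24, 1996.
June 24, 1996 is a listed holiday. The next qualifying day is June 25, 1996.

June 25, 1996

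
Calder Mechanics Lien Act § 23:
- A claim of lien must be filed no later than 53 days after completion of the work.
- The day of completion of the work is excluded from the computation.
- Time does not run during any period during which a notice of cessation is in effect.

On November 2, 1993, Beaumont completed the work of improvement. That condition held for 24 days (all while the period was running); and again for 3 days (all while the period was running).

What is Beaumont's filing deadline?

January 21, 1994

53 days after November 2, 1993 is December 25, 1993.
Tolling adds 24 days: December 25, 1993 + 24 days = January 18, 1994.
Tolling adds 3 days: January 18, 1994 + 3 days = January 21, 1994.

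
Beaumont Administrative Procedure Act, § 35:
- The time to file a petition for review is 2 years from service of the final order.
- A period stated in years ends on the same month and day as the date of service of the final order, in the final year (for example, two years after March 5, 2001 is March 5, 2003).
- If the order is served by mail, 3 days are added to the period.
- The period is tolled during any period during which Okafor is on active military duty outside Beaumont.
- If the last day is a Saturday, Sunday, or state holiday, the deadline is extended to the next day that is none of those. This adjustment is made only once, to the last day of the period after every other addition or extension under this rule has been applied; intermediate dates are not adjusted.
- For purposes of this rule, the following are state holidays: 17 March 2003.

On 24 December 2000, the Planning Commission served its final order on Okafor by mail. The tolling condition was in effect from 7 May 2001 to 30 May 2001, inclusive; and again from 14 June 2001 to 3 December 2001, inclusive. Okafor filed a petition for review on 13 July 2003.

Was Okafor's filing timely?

Yes

2 years after 24 December 2000 is December 24, 2002.
Service was by mail, adding 3 days: December 24, 2002 + 3 days = December 27, 2002.
From May 7, 2001 through May 30, 2001 inclusive is 24 days; tolling adds 24 days: December 27, 2002 + 24 days = January 20, 2003.
From June 14, 2001 through December 3, 2001 inclusive is 173 days; tolling adds 173 days: January 20, 2003 + 173 days = July 12, 2003.
July 12, 2003 is Saturday; July 13, 2003 is Sunday. The next qualifying day is July 14, 2003.
The deadline is July 14, 2003; the filing on July 13, 2003 is on or before that date.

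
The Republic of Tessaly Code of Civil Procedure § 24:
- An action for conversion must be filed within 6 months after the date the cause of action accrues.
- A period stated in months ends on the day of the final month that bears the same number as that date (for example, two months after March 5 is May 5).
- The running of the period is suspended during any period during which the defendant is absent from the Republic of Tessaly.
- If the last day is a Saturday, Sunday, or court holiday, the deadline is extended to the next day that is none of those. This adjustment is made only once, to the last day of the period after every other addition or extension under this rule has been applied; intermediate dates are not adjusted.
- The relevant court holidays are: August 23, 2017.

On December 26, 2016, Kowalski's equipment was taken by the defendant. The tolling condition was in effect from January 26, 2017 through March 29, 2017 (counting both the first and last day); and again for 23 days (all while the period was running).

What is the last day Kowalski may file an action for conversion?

6 months after December 26, 2016 is June 26, 2017.
From January 26, 2017 through March 29, 2017 inclusive is 63 days; tolling adds 63 days: June 26, 2017 + 63 days = August 28, 2017.
Tolling adds 23 days: August 28, 2017 + 23 days = September 20, 2017.
September 20, 2017 is a Wednesday and not a court holiday, so no extension applies.

September 20, 2017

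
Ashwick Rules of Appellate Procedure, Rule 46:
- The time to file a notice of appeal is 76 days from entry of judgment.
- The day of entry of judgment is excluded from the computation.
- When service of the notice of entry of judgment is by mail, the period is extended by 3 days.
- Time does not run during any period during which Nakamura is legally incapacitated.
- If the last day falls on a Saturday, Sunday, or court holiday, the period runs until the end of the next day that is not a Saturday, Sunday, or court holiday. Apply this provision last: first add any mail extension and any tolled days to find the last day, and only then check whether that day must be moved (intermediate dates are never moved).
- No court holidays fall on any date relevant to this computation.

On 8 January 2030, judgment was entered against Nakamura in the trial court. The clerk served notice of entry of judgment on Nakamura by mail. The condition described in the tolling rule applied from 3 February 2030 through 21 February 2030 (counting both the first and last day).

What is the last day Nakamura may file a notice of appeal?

April 16, 2030

76 days after 8 January 2030 is March 25, 2030.
Service was by mail, adding 3 days: March 25, 2030 + 3 days = March 28, 2030.
From February 3, 2030 through February 21, 2030 inclusive is 19 days; tolling adds 19 days: March 28, 2030 + 19 days = April 16, 2030.
April 16, 2030 is a Tuesday and not a court holiday, so no extension applies.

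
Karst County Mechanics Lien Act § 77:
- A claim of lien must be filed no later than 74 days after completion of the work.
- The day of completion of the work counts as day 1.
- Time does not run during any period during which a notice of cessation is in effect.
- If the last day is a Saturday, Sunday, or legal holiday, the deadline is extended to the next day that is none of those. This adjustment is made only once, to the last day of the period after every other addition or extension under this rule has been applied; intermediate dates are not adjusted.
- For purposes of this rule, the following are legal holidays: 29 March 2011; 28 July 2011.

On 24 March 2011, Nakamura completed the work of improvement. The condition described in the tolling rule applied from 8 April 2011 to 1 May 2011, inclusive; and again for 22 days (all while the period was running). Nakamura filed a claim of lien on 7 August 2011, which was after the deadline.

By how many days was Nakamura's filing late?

17 days

Counting 24 March 2011 as day 1, day 74 is June 5, 2011.
From April 8, 2011 through May 1, 2011 inclusive is 24 days; tolling adds 24 days: June 5, 2011 + 24 days = June 29, 2011.
Tolling adds 22 days: June 29, 2011 + 22 days = July 21, 2011.
July 21, 2011 is a Thursday and not a legal holiday, so no extension applies.
The deadline is July 21, 2011; from July 21, 2011 to August 7, 2011 is 17 days.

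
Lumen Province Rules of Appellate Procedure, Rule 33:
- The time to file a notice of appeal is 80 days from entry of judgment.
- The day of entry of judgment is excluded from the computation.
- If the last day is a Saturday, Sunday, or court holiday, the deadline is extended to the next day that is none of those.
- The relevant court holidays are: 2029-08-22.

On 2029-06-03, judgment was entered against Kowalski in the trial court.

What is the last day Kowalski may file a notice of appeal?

80 days after 2029-06-03 is August 22, 2029.
August 22, 2029 is a listed holiday. The next qualifying day is August 23, 2029.

August 23, 2029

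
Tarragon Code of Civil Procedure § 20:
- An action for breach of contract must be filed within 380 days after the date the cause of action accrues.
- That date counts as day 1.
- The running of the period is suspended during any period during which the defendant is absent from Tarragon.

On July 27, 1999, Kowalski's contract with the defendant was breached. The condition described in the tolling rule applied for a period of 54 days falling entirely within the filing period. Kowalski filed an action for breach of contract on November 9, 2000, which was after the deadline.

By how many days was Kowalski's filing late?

38 days

Counting July 27, 1999 as day 1, day 380 is August 9, 2000.
Tolling adds 54 days: August 9, 2000 + 54 days = October 2, 2000.
The deadline is October 2, 2000; from October 2, 2000 to November 9, 2000 is 38 days.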